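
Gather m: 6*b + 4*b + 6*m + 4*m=10*b + 10*m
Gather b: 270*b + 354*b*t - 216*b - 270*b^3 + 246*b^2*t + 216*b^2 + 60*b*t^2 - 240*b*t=-270*b^3 + b^2*(246*t + 216) + b*(60*t^2 + 114*t + 54)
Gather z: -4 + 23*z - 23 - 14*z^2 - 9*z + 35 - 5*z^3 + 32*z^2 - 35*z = -5*z^3 + 18*z^2 - 21*z + 8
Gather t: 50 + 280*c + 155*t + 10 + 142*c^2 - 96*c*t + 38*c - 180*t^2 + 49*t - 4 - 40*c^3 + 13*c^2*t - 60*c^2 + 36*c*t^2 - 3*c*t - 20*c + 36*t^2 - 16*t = -40*c^3 + 82*c^2 + 298*c + t^2*(36*c - 144) + t*(13*c^2 - 99*c + 188) + 56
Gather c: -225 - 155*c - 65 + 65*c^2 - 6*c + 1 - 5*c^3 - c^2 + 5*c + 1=-5*c^3 + 64*c^2 - 156*c - 288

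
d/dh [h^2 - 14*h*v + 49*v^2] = 2*h - 14*v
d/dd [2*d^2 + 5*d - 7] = 4*d + 5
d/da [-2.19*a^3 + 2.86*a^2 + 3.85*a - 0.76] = -6.57*a^2 + 5.72*a + 3.85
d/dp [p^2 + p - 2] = 2*p + 1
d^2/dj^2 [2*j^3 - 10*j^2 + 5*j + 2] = 12*j - 20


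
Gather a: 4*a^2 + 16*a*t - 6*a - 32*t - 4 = 4*a^2 + a*(16*t - 6) - 32*t - 4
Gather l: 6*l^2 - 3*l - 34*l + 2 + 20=6*l^2 - 37*l + 22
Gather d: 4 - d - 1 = 3 - d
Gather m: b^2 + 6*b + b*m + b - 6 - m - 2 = b^2 + 7*b + m*(b - 1) - 8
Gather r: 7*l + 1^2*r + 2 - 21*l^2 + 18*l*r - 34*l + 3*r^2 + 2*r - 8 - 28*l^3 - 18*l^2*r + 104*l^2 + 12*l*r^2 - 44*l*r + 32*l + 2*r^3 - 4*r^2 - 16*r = -28*l^3 + 83*l^2 + 5*l + 2*r^3 + r^2*(12*l - 1) + r*(-18*l^2 - 26*l - 13) - 6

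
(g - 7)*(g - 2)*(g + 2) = g^3 - 7*g^2 - 4*g + 28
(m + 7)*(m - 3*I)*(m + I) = m^3 + 7*m^2 - 2*I*m^2 + 3*m - 14*I*m + 21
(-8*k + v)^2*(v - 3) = 64*k^2*v - 192*k^2 - 16*k*v^2 + 48*k*v + v^3 - 3*v^2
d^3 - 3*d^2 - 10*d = d*(d - 5)*(d + 2)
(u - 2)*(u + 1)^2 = u^3 - 3*u - 2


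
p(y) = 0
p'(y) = 0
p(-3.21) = 0.00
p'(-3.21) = 0.00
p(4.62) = 0.00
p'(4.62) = 0.00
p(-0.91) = 0.00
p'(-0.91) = 0.00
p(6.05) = 0.00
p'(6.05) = 0.00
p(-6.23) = 0.00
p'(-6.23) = 0.00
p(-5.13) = 0.00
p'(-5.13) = 0.00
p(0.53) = 0.00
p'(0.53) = 0.00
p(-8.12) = 0.00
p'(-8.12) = 0.00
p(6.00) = 0.00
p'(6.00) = 0.00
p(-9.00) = 0.00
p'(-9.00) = 0.00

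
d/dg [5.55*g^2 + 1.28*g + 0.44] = 11.1*g + 1.28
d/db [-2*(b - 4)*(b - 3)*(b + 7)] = 74 - 6*b^2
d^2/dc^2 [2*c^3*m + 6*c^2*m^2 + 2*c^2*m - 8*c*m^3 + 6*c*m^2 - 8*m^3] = 4*m*(3*c + 3*m + 1)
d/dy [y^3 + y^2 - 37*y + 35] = 3*y^2 + 2*y - 37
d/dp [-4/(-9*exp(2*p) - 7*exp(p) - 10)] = (-72*exp(p) - 28)*exp(p)/(9*exp(2*p) + 7*exp(p) + 10)^2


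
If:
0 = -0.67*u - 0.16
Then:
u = -0.24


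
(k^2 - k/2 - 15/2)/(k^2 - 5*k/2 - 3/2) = (2*k + 5)/(2*k + 1)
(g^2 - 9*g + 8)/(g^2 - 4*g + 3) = (g - 8)/(g - 3)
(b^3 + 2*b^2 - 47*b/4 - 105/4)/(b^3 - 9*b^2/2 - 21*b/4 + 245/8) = 2*(b + 3)/(2*b - 7)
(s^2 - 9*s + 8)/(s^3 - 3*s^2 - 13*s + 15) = (s - 8)/(s^2 - 2*s - 15)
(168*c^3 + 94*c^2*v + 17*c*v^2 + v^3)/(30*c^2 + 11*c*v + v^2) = (28*c^2 + 11*c*v + v^2)/(5*c + v)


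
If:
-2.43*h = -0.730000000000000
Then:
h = 0.30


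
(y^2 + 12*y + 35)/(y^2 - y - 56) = (y + 5)/(y - 8)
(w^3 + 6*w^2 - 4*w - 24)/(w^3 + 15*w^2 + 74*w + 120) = (w^2 - 4)/(w^2 + 9*w + 20)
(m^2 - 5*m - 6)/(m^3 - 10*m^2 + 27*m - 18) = (m + 1)/(m^2 - 4*m + 3)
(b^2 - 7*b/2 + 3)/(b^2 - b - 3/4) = 2*(b - 2)/(2*b + 1)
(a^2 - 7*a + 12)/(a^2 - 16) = (a - 3)/(a + 4)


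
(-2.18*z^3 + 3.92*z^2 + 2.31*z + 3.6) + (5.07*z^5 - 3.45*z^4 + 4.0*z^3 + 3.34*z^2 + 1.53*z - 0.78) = 5.07*z^5 - 3.45*z^4 + 1.82*z^3 + 7.26*z^2 + 3.84*z + 2.82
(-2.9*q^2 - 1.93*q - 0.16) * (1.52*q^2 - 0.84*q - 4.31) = -4.408*q^4 - 0.4976*q^3 + 13.877*q^2 + 8.4527*q + 0.6896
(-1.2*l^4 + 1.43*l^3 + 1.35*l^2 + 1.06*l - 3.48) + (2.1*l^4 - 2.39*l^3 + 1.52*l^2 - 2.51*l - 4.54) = 0.9*l^4 - 0.96*l^3 + 2.87*l^2 - 1.45*l - 8.02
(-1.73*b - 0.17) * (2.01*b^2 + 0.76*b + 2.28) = -3.4773*b^3 - 1.6565*b^2 - 4.0736*b - 0.3876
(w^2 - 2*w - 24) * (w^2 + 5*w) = w^4 + 3*w^3 - 34*w^2 - 120*w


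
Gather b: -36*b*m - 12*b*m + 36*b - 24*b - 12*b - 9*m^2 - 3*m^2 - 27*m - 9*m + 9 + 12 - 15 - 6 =-48*b*m - 12*m^2 - 36*m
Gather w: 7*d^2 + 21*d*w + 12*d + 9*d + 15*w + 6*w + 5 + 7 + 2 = 7*d^2 + 21*d + w*(21*d + 21) + 14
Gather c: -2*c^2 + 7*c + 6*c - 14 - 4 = -2*c^2 + 13*c - 18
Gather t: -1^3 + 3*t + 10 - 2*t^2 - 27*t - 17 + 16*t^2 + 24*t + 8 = 14*t^2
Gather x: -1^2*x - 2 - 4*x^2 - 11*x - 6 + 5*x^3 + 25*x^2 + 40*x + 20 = 5*x^3 + 21*x^2 + 28*x + 12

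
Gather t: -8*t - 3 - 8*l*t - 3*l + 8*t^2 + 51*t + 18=-3*l + 8*t^2 + t*(43 - 8*l) + 15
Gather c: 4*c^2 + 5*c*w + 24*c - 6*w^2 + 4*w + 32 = 4*c^2 + c*(5*w + 24) - 6*w^2 + 4*w + 32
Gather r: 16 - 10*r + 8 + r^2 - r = r^2 - 11*r + 24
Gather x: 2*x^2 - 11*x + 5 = 2*x^2 - 11*x + 5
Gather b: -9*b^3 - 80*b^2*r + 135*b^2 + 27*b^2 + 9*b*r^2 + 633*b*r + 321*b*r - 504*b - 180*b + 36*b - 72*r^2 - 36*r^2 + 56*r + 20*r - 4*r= -9*b^3 + b^2*(162 - 80*r) + b*(9*r^2 + 954*r - 648) - 108*r^2 + 72*r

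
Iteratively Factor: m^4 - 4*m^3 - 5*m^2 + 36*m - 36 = (m - 3)*(m^3 - m^2 - 8*m + 12) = (m - 3)*(m - 2)*(m^2 + m - 6) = (m - 3)*(m - 2)^2*(m + 3)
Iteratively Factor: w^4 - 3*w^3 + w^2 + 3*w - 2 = (w - 2)*(w^3 - w^2 - w + 1) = (w - 2)*(w - 1)*(w^2 - 1) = (w - 2)*(w - 1)*(w + 1)*(w - 1)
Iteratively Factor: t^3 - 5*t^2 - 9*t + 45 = (t - 5)*(t^2 - 9) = (t - 5)*(t + 3)*(t - 3)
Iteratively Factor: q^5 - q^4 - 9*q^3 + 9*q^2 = (q + 3)*(q^4 - 4*q^3 + 3*q^2) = (q - 1)*(q + 3)*(q^3 - 3*q^2) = q*(q - 1)*(q + 3)*(q^2 - 3*q) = q^2*(q - 1)*(q + 3)*(q - 3)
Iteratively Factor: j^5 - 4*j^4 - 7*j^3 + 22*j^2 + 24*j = (j - 4)*(j^4 - 7*j^2 - 6*j) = (j - 4)*(j + 1)*(j^3 - j^2 - 6*j) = (j - 4)*(j - 3)*(j + 1)*(j^2 + 2*j) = (j - 4)*(j - 3)*(j + 1)*(j + 2)*(j)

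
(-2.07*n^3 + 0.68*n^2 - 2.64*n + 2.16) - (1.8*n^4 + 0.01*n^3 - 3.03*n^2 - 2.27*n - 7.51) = -1.8*n^4 - 2.08*n^3 + 3.71*n^2 - 0.37*n + 9.67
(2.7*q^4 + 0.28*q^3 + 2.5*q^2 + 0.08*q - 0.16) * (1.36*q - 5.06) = 3.672*q^5 - 13.2812*q^4 + 1.9832*q^3 - 12.5412*q^2 - 0.6224*q + 0.8096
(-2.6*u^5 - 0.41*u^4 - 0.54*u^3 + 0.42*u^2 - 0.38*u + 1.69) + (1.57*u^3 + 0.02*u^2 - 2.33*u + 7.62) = -2.6*u^5 - 0.41*u^4 + 1.03*u^3 + 0.44*u^2 - 2.71*u + 9.31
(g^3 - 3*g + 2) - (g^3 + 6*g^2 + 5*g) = -6*g^2 - 8*g + 2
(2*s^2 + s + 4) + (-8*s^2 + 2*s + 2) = -6*s^2 + 3*s + 6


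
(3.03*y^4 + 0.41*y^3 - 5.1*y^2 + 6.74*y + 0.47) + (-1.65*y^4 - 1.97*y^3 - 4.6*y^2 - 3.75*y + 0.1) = 1.38*y^4 - 1.56*y^3 - 9.7*y^2 + 2.99*y + 0.57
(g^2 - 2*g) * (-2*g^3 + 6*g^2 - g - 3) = -2*g^5 + 10*g^4 - 13*g^3 - g^2 + 6*g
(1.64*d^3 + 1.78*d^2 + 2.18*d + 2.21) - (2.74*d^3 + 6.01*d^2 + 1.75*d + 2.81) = -1.1*d^3 - 4.23*d^2 + 0.43*d - 0.6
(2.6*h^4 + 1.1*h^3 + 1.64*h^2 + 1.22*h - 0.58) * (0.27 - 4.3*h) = -11.18*h^5 - 4.028*h^4 - 6.755*h^3 - 4.8032*h^2 + 2.8234*h - 0.1566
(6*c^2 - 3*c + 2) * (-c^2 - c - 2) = -6*c^4 - 3*c^3 - 11*c^2 + 4*c - 4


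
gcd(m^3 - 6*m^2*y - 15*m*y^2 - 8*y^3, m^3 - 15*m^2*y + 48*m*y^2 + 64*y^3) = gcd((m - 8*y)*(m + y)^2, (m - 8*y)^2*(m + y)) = -m^2 + 7*m*y + 8*y^2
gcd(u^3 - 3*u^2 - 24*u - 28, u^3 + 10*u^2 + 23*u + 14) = u + 2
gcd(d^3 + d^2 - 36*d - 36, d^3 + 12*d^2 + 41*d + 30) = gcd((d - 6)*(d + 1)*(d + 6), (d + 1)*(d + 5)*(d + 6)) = d^2 + 7*d + 6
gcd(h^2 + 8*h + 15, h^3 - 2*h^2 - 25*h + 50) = h + 5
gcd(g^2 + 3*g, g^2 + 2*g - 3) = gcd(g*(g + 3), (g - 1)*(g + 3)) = g + 3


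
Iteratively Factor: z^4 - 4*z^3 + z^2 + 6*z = (z + 1)*(z^3 - 5*z^2 + 6*z) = (z - 3)*(z + 1)*(z^2 - 2*z) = (z - 3)*(z - 2)*(z + 1)*(z)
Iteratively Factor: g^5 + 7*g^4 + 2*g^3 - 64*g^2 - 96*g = (g - 3)*(g^4 + 10*g^3 + 32*g^2 + 32*g) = (g - 3)*(g + 4)*(g^3 + 6*g^2 + 8*g) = (g - 3)*(g + 2)*(g + 4)*(g^2 + 4*g) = (g - 3)*(g + 2)*(g + 4)^2*(g)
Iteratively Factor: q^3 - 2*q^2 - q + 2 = (q - 2)*(q^2 - 1) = (q - 2)*(q + 1)*(q - 1)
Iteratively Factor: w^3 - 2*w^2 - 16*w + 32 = (w + 4)*(w^2 - 6*w + 8) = (w - 2)*(w + 4)*(w - 4)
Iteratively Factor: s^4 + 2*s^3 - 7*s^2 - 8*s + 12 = (s - 1)*(s^3 + 3*s^2 - 4*s - 12) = (s - 1)*(s + 2)*(s^2 + s - 6) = (s - 2)*(s - 1)*(s + 2)*(s + 3)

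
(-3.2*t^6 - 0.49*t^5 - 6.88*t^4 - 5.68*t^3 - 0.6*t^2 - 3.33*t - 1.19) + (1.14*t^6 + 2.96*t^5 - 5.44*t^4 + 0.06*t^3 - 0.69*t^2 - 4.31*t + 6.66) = -2.06*t^6 + 2.47*t^5 - 12.32*t^4 - 5.62*t^3 - 1.29*t^2 - 7.64*t + 5.47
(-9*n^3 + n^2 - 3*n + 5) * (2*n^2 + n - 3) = -18*n^5 - 7*n^4 + 22*n^3 + 4*n^2 + 14*n - 15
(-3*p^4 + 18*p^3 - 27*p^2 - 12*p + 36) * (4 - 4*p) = 12*p^5 - 84*p^4 + 180*p^3 - 60*p^2 - 192*p + 144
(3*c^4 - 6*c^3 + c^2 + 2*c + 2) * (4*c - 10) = 12*c^5 - 54*c^4 + 64*c^3 - 2*c^2 - 12*c - 20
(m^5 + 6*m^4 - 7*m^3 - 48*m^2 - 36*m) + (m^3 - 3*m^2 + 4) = m^5 + 6*m^4 - 6*m^3 - 51*m^2 - 36*m + 4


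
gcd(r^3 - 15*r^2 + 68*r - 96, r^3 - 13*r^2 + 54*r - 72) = r^2 - 7*r + 12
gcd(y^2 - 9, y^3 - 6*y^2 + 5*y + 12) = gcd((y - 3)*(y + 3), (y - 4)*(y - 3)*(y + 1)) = y - 3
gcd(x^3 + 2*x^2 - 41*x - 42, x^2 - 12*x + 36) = x - 6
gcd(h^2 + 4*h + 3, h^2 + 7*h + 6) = h + 1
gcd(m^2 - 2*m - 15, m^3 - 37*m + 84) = 1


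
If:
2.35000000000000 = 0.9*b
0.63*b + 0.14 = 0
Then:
No Solution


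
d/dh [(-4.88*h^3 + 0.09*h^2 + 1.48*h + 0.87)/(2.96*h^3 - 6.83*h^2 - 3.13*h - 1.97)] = (-7.105427357601e-15*h^5 + 33.064*h^4 + 21.7872*h^3 + 30.9419*h^2 + 11.5296*h - 0.1925)/(8.7616*h^6 - 40.4336*h^5 + 28.1193*h^4 + 31.0934*h^3 + 36.7071*h^2 + 12.3322*h + 3.8809)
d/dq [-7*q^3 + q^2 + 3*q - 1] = -21*q^2 + 2*q + 3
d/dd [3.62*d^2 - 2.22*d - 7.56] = 7.24*d - 2.22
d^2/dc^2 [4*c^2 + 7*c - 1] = 8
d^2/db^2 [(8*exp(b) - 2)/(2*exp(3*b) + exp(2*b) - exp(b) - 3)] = (128*exp(6*b) - 24*exp(5*b) + 28*exp(4*b) + 632*exp(3*b) + 42*exp(2*b) - 50*exp(b) + 78)*exp(b)/(8*exp(9*b) + 12*exp(8*b) - 6*exp(7*b) - 47*exp(6*b) - 33*exp(5*b) + 30*exp(4*b) + 71*exp(3*b) + 18*exp(2*b) - 27*exp(b) - 27)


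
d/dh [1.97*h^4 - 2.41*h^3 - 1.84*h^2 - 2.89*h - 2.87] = 7.88*h^3 - 7.23*h^2 - 3.68*h - 2.89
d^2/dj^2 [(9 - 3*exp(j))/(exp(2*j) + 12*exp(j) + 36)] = 3*(-exp(2*j) + 36*exp(j) - 72)*exp(j)/(exp(4*j) + 24*exp(3*j) + 216*exp(2*j) + 864*exp(j) + 1296)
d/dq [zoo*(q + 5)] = zoo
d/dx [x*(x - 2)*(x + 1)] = 3*x^2 - 2*x - 2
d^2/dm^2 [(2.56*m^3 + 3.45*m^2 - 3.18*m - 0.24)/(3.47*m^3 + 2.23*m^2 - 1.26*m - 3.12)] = (-1.13686837721616e-13*m^7 + 43.4631379999998*m^6 - 162.58338*m^5 + 240.770808*m^4 + 496.905024*m^3 - 209.59488*m^2 + 5.22547200000001*m + 88.068096)/(41.781923*m^9 + 80.553621*m^8 + 6.253287*m^7 - 160.113293*m^6 - 147.127878*m^5 + 45.922284*m^4 + 151.934184*m^3 + 50.2632*m^2 - 36.796032*m - 30.371328)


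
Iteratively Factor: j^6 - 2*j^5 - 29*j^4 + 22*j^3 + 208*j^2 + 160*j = (j)*(j^5 - 2*j^4 - 29*j^3 + 22*j^2 + 208*j + 160) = j*(j - 5)*(j^4 + 3*j^3 - 14*j^2 - 48*j - 32) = j*(j - 5)*(j - 4)*(j^3 + 7*j^2 + 14*j + 8) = j*(j - 5)*(j - 4)*(j + 4)*(j^2 + 3*j + 2) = j*(j - 5)*(j - 4)*(j + 1)*(j + 4)*(j + 2)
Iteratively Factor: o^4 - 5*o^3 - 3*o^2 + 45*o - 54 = (o - 3)*(o^3 - 2*o^2 - 9*o + 18) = (o - 3)*(o - 2)*(o^2 - 9) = (o - 3)*(o - 2)*(o + 3)*(o - 3)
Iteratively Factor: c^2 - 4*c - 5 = (c + 1)*(c - 5)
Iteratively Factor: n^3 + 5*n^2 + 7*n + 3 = (n + 3)*(n^2 + 2*n + 1) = (n + 1)*(n + 3)*(n + 1)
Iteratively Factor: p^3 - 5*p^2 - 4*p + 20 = (p + 2)*(p^2 - 7*p + 10) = (p - 2)*(p + 2)*(p - 5)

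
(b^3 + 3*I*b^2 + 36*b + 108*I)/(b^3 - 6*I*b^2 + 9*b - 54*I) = (b + 6*I)/(b - 3*I)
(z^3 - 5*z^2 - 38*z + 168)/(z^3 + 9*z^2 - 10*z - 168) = (z - 7)/(z + 7)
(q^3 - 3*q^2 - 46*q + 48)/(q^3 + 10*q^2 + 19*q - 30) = (q - 8)/(q + 5)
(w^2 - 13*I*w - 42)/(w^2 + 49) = (w - 6*I)/(w + 7*I)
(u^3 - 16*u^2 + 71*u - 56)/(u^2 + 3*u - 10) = (u^3 - 16*u^2 + 71*u - 56)/(u^2 + 3*u - 10)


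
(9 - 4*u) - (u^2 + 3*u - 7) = -u^2 - 7*u + 16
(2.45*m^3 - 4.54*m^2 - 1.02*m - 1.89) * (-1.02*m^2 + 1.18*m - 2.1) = -2.499*m^5 + 7.5218*m^4 - 9.4618*m^3 + 10.2582*m^2 - 0.0881999999999996*m + 3.969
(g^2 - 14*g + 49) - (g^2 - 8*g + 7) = 42 - 6*g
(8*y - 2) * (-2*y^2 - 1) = -16*y^3 + 4*y^2 - 8*y + 2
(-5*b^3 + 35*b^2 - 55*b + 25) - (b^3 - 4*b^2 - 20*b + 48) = -6*b^3 + 39*b^2 - 35*b - 23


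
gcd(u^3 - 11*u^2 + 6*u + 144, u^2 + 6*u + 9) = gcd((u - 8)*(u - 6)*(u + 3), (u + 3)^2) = u + 3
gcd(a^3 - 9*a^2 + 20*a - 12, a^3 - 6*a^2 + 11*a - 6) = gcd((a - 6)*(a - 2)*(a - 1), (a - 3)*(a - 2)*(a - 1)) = a^2 - 3*a + 2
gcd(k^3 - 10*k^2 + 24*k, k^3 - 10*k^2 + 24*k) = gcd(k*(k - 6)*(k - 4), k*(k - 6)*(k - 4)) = k^3 - 10*k^2 + 24*k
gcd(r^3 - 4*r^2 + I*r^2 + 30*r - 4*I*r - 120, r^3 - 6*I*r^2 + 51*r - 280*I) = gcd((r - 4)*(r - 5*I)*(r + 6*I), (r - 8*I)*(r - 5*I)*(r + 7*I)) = r - 5*I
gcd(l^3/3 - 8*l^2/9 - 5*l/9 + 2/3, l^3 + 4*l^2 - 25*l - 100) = 1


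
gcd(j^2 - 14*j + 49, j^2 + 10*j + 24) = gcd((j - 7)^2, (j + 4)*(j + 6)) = 1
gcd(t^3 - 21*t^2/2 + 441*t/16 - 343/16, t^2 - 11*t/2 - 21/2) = t - 7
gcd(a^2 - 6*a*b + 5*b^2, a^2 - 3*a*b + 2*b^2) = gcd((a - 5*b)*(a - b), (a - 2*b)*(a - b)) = a - b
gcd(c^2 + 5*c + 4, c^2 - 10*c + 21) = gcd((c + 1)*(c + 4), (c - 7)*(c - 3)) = 1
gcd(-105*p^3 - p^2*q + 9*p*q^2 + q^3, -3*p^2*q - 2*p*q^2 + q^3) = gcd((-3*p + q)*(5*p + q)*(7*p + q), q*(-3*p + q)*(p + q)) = 3*p - q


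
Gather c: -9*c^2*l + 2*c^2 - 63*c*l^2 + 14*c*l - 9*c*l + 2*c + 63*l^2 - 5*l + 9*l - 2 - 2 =c^2*(2 - 9*l) + c*(-63*l^2 + 5*l + 2) + 63*l^2 + 4*l - 4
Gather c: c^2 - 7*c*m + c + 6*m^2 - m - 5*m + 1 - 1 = c^2 + c*(1 - 7*m) + 6*m^2 - 6*m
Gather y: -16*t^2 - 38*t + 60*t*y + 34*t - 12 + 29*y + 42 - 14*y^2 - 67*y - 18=-16*t^2 - 4*t - 14*y^2 + y*(60*t - 38) + 12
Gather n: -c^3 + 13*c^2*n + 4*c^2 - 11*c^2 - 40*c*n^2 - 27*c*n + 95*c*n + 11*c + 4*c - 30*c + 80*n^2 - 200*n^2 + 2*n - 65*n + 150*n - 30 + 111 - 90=-c^3 - 7*c^2 - 15*c + n^2*(-40*c - 120) + n*(13*c^2 + 68*c + 87) - 9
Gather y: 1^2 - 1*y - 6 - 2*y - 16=-3*y - 21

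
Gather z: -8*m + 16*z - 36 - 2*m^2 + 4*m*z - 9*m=-2*m^2 - 17*m + z*(4*m + 16) - 36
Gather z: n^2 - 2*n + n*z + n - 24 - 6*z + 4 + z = n^2 - n + z*(n - 5) - 20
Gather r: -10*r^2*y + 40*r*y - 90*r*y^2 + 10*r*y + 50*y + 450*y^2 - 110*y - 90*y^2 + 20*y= -10*r^2*y + r*(-90*y^2 + 50*y) + 360*y^2 - 40*y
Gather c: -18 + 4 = -14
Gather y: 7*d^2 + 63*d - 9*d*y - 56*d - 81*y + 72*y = 7*d^2 + 7*d + y*(-9*d - 9)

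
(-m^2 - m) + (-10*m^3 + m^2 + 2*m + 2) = -10*m^3 + m + 2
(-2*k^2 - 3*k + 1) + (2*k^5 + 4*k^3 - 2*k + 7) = 2*k^5 + 4*k^3 - 2*k^2 - 5*k + 8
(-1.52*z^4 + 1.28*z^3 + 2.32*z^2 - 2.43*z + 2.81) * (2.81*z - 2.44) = -4.2712*z^5 + 7.3056*z^4 + 3.396*z^3 - 12.4891*z^2 + 13.8253*z - 6.8564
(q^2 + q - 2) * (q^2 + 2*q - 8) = q^4 + 3*q^3 - 8*q^2 - 12*q + 16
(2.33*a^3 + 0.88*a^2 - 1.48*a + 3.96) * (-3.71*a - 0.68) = -8.6443*a^4 - 4.8492*a^3 + 4.8924*a^2 - 13.6852*a - 2.6928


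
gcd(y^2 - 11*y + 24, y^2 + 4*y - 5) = 1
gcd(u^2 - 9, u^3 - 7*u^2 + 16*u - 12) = u - 3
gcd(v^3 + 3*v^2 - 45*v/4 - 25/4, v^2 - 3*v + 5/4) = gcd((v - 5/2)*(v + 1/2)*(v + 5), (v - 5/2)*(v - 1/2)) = v - 5/2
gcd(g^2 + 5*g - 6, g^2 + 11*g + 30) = g + 6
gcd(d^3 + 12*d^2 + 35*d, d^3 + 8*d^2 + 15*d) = d^2 + 5*d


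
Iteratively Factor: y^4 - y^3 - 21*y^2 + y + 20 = (y - 1)*(y^3 - 21*y - 20) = (y - 1)*(y + 4)*(y^2 - 4*y - 5) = (y - 5)*(y - 1)*(y + 4)*(y + 1)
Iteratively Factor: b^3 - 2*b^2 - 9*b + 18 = (b + 3)*(b^2 - 5*b + 6) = (b - 3)*(b + 3)*(b - 2)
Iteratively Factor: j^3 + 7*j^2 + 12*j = (j)*(j^2 + 7*j + 12) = j*(j + 4)*(j + 3)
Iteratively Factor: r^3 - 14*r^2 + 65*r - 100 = (r - 5)*(r^2 - 9*r + 20) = (r - 5)^2*(r - 4)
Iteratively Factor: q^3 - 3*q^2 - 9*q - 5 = (q + 1)*(q^2 - 4*q - 5) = (q + 1)^2*(q - 5)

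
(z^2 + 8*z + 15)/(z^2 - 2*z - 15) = (z + 5)/(z - 5)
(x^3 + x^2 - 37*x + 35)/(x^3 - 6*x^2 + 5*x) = (x + 7)/x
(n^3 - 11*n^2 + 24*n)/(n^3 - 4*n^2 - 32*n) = (n - 3)/(n + 4)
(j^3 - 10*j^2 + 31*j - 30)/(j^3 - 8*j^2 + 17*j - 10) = (j - 3)/(j - 1)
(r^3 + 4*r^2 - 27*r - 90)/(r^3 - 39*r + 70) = (r^2 + 9*r + 18)/(r^2 + 5*r - 14)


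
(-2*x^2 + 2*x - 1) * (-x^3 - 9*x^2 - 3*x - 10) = 2*x^5 + 16*x^4 - 11*x^3 + 23*x^2 - 17*x + 10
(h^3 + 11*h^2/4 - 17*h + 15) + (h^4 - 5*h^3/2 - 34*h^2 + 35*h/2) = h^4 - 3*h^3/2 - 125*h^2/4 + h/2 + 15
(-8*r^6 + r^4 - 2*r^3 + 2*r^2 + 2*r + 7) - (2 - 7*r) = -8*r^6 + r^4 - 2*r^3 + 2*r^2 + 9*r + 5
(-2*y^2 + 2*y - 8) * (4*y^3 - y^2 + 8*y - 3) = -8*y^5 + 10*y^4 - 50*y^3 + 30*y^2 - 70*y + 24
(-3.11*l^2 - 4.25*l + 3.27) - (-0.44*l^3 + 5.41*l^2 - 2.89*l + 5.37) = 0.44*l^3 - 8.52*l^2 - 1.36*l - 2.1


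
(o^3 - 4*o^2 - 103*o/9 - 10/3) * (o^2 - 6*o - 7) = o^5 - 10*o^4 + 50*o^3/9 + 280*o^2/3 + 901*o/9 + 70/3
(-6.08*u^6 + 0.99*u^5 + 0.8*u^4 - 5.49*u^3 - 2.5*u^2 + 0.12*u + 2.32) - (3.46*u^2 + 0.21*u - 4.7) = -6.08*u^6 + 0.99*u^5 + 0.8*u^4 - 5.49*u^3 - 5.96*u^2 - 0.09*u + 7.02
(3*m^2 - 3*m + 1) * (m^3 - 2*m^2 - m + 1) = 3*m^5 - 9*m^4 + 4*m^3 + 4*m^2 - 4*m + 1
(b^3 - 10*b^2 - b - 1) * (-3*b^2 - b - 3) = -3*b^5 + 29*b^4 + 10*b^3 + 34*b^2 + 4*b + 3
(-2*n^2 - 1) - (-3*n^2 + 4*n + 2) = n^2 - 4*n - 3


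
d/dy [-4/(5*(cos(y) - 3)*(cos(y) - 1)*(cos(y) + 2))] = 4*(3*sin(y)^2 + 4*cos(y) + 2)*sin(y)/(5*(cos(y) - 3)^2*(cos(y) - 1)^2*(cos(y) + 2)^2)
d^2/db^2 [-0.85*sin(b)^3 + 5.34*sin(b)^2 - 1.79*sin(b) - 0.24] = 7.65*sin(b)^3 - 21.36*sin(b)^2 - 3.31*sin(b) + 10.68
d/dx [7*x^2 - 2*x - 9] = 14*x - 2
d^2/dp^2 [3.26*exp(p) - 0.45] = 3.26*exp(p)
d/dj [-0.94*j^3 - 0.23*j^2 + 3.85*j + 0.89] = -2.82*j^2 - 0.46*j + 3.85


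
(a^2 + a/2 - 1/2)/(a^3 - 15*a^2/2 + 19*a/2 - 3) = (a + 1)/(a^2 - 7*a + 6)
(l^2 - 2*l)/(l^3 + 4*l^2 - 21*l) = (l - 2)/(l^2 + 4*l - 21)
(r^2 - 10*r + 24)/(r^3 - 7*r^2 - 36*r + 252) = (r - 4)/(r^2 - r - 42)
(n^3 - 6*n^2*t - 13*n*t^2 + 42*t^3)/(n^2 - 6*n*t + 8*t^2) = (-n^2 + 4*n*t + 21*t^2)/(-n + 4*t)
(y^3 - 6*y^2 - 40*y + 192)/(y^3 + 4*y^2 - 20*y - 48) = (y - 8)/(y + 2)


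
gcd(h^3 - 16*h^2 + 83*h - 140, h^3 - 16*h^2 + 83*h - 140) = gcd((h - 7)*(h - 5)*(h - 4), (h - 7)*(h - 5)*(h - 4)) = h^3 - 16*h^2 + 83*h - 140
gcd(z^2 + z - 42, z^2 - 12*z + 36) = z - 6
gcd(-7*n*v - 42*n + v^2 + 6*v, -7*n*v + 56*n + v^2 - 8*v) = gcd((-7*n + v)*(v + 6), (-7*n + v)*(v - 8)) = -7*n + v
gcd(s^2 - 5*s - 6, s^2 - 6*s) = s - 6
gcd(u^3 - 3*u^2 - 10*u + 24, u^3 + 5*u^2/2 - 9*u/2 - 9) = u^2 + u - 6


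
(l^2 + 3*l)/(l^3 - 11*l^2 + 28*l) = (l + 3)/(l^2 - 11*l + 28)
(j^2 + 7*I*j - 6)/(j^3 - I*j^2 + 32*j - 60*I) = (j + I)/(j^2 - 7*I*j - 10)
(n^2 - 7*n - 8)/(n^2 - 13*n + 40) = (n + 1)/(n - 5)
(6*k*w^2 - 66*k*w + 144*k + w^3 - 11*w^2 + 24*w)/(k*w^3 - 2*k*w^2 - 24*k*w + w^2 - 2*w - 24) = (-6*k*w^2 + 66*k*w - 144*k - w^3 + 11*w^2 - 24*w)/(-k*w^3 + 2*k*w^2 + 24*k*w - w^2 + 2*w + 24)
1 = 1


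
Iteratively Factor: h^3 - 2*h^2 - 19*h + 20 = (h - 1)*(h^2 - h - 20) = (h - 5)*(h - 1)*(h + 4)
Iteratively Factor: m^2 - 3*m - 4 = (m - 4)*(m + 1)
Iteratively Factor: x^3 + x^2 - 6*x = (x + 3)*(x^2 - 2*x) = (x - 2)*(x + 3)*(x)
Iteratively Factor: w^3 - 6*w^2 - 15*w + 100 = (w + 4)*(w^2 - 10*w + 25) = (w - 5)*(w + 4)*(w - 5)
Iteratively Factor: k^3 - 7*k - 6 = (k + 2)*(k^2 - 2*k - 3) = (k - 3)*(k + 2)*(k + 1)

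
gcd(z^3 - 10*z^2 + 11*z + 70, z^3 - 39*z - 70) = z^2 - 5*z - 14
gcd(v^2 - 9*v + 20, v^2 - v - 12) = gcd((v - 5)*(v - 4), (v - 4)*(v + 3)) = v - 4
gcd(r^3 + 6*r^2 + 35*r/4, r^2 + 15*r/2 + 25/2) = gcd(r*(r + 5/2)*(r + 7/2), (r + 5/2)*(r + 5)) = r + 5/2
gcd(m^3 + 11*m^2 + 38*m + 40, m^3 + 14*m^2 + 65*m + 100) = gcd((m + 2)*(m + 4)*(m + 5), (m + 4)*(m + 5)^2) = m^2 + 9*m + 20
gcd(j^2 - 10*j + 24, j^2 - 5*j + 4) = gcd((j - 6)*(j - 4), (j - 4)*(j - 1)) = j - 4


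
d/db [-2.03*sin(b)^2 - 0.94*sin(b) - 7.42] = -(4.06*sin(b) + 0.94)*cos(b)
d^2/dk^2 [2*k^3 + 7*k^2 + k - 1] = 12*k + 14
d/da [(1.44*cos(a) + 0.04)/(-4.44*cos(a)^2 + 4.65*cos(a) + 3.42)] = (6.3936*sin(a)^2 - 0.355200000000002*cos(a) - 11.1324)*sin(a)/(-4.44*cos(a)^2 + 4.65*cos(a) + 3.42)^2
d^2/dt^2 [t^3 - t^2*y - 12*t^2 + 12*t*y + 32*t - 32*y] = 6*t - 2*y - 24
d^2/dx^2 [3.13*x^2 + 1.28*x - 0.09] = 6.26000000000000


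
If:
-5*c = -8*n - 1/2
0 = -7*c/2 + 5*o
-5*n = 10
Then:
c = -31/10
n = -2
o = -217/100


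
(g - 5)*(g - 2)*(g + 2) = g^3 - 5*g^2 - 4*g + 20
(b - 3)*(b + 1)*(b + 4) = b^3 + 2*b^2 - 11*b - 12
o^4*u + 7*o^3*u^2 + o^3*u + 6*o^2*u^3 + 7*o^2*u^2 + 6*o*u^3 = o*(o + u)*(o + 6*u)*(o*u + u)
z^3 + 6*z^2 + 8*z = z*(z + 2)*(z + 4)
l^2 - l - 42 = (l - 7)*(l + 6)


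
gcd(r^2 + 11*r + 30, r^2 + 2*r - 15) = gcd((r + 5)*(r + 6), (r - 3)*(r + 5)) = r + 5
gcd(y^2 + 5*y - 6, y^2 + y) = 1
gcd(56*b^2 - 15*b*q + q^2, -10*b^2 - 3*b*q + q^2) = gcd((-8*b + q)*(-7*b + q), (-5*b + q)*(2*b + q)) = 1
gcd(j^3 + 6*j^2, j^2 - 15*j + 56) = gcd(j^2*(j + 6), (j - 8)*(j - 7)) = 1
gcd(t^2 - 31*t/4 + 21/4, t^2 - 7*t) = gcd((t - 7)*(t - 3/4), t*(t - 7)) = t - 7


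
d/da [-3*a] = -3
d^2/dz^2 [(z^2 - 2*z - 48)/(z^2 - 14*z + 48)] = 24/(z^3 - 18*z^2 + 108*z - 216)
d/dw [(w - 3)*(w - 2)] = 2*w - 5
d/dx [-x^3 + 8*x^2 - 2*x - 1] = -3*x^2 + 16*x - 2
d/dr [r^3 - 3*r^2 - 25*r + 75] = 3*r^2 - 6*r - 25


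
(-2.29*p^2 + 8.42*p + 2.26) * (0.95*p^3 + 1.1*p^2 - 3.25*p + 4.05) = -2.1755*p^5 + 5.48*p^4 + 18.8515*p^3 - 34.1535*p^2 + 26.756*p + 9.153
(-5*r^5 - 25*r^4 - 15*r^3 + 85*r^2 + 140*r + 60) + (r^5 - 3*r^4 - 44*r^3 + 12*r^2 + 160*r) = -4*r^5 - 28*r^4 - 59*r^3 + 97*r^2 + 300*r + 60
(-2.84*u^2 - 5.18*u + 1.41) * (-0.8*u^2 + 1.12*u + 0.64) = 2.272*u^4 + 0.9632*u^3 - 8.7472*u^2 - 1.736*u + 0.9024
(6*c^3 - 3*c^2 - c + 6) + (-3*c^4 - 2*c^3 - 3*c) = -3*c^4 + 4*c^3 - 3*c^2 - 4*c + 6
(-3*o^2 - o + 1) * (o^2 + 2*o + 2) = -3*o^4 - 7*o^3 - 7*o^2 + 2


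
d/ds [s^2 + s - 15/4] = 2*s + 1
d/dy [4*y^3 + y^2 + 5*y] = 12*y^2 + 2*y + 5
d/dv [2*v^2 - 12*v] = 4*v - 12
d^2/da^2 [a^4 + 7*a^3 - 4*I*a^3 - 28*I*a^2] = 12*a^2 + a*(42 - 24*I) - 56*I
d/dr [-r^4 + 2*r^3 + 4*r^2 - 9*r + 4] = -4*r^3 + 6*r^2 + 8*r - 9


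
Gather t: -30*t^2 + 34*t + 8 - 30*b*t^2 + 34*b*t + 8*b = 8*b + t^2*(-30*b - 30) + t*(34*b + 34) + 8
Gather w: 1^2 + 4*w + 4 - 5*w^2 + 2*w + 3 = -5*w^2 + 6*w + 8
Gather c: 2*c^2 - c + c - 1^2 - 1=2*c^2 - 2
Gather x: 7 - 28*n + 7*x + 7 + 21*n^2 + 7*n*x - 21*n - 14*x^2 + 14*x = 21*n^2 - 49*n - 14*x^2 + x*(7*n + 21) + 14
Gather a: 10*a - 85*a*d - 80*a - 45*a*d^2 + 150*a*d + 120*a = a*(-45*d^2 + 65*d + 50)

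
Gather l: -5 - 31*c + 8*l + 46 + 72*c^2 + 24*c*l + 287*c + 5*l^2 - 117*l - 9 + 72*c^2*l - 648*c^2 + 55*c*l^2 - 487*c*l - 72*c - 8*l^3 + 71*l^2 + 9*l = -576*c^2 + 184*c - 8*l^3 + l^2*(55*c + 76) + l*(72*c^2 - 463*c - 100) + 32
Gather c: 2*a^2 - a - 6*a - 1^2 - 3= 2*a^2 - 7*a - 4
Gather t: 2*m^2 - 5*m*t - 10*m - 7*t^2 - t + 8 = 2*m^2 - 10*m - 7*t^2 + t*(-5*m - 1) + 8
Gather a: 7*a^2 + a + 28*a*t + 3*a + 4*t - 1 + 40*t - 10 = 7*a^2 + a*(28*t + 4) + 44*t - 11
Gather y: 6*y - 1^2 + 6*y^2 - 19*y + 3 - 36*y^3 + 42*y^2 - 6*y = -36*y^3 + 48*y^2 - 19*y + 2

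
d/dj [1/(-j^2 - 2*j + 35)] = 2*(j + 1)/(j^2 + 2*j - 35)^2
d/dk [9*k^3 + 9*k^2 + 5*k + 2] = 27*k^2 + 18*k + 5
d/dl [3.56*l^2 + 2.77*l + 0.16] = 7.12*l + 2.77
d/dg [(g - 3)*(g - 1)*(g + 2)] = 3*g^2 - 4*g - 5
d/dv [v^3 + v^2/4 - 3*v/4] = 3*v^2 + v/2 - 3/4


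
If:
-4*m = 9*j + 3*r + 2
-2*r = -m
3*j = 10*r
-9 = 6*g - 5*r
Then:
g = -379/246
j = -20/123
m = -4/41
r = -2/41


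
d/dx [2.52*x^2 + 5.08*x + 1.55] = 5.04*x + 5.08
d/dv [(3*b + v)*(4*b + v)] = 7*b + 2*v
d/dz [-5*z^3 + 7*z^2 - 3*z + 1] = -15*z^2 + 14*z - 3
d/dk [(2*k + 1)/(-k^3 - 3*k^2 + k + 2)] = (-2*k^3 - 6*k^2 + 2*k + (2*k + 1)*(3*k^2 + 6*k - 1) + 4)/(k^3 + 3*k^2 - k - 2)^2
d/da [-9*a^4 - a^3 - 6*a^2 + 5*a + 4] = -36*a^3 - 3*a^2 - 12*a + 5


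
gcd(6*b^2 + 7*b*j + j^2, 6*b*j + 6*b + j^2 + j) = 6*b + j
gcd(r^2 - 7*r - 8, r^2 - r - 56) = r - 8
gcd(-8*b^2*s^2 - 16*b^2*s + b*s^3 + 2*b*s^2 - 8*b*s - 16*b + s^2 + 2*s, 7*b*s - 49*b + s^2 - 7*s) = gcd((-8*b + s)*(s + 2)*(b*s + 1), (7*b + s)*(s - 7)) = 1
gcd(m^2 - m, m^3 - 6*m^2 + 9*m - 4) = m - 1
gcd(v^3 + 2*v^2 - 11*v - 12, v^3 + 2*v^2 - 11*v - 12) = v^3 + 2*v^2 - 11*v - 12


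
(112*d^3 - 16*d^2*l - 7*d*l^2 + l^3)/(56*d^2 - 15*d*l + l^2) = (16*d^2 - l^2)/(8*d - l)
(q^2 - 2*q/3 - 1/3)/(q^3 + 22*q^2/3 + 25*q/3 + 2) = (q - 1)/(q^2 + 7*q + 6)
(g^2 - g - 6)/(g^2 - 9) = (g + 2)/(g + 3)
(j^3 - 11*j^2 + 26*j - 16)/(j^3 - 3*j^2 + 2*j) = (j - 8)/j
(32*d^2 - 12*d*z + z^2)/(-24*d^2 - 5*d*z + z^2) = (-4*d + z)/(3*d + z)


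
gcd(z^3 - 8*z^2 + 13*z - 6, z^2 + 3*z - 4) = z - 1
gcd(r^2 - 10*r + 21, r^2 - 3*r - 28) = r - 7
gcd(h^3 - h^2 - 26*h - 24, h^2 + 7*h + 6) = h + 1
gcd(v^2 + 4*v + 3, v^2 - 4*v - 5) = v + 1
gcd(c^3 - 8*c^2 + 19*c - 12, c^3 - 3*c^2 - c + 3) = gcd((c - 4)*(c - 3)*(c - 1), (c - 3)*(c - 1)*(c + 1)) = c^2 - 4*c + 3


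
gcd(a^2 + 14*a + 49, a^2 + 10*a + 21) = a + 7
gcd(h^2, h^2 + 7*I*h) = h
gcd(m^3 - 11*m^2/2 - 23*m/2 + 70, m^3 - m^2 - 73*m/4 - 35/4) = m^2 - 3*m/2 - 35/2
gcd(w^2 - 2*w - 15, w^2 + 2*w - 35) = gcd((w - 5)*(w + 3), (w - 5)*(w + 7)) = w - 5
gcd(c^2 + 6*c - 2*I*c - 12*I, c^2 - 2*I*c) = c - 2*I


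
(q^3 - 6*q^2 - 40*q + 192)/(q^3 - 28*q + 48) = (q - 8)/(q - 2)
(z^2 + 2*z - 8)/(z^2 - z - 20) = (z - 2)/(z - 5)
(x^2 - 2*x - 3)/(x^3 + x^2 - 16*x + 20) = (x^2 - 2*x - 3)/(x^3 + x^2 - 16*x + 20)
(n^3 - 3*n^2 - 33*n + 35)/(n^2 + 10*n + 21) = (n^3 - 3*n^2 - 33*n + 35)/(n^2 + 10*n + 21)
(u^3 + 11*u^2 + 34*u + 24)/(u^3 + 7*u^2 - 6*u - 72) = (u + 1)/(u - 3)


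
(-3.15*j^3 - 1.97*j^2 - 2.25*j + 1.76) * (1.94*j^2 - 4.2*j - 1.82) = -6.111*j^5 + 9.4082*j^4 + 9.642*j^3 + 16.4498*j^2 - 3.297*j - 3.2032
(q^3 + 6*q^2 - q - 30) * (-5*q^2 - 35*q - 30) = -5*q^5 - 65*q^4 - 235*q^3 + 5*q^2 + 1080*q + 900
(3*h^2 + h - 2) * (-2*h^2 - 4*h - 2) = -6*h^4 - 14*h^3 - 6*h^2 + 6*h + 4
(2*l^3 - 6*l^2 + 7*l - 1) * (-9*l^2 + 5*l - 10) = -18*l^5 + 64*l^4 - 113*l^3 + 104*l^2 - 75*l + 10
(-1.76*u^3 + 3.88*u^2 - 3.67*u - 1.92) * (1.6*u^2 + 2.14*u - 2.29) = -2.816*u^5 + 2.4416*u^4 + 6.4616*u^3 - 19.811*u^2 + 4.2955*u + 4.3968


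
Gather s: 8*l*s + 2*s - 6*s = s*(8*l - 4)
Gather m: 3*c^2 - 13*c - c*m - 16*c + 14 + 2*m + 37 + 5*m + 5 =3*c^2 - 29*c + m*(7 - c) + 56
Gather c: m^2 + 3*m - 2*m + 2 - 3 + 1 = m^2 + m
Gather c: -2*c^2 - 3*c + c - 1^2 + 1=-2*c^2 - 2*c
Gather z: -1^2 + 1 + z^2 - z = z^2 - z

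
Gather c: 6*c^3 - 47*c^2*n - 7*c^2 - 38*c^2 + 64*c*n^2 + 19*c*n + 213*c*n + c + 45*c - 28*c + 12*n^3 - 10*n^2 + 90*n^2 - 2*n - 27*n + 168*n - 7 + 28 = 6*c^3 + c^2*(-47*n - 45) + c*(64*n^2 + 232*n + 18) + 12*n^3 + 80*n^2 + 139*n + 21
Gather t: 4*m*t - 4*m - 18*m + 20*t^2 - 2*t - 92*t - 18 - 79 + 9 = -22*m + 20*t^2 + t*(4*m - 94) - 88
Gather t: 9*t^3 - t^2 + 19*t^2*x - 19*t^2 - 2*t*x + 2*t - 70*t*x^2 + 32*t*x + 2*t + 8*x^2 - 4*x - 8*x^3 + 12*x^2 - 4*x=9*t^3 + t^2*(19*x - 20) + t*(-70*x^2 + 30*x + 4) - 8*x^3 + 20*x^2 - 8*x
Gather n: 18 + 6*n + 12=6*n + 30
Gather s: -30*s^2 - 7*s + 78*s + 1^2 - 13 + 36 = -30*s^2 + 71*s + 24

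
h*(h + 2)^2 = h^3 + 4*h^2 + 4*h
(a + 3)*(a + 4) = a^2 + 7*a + 12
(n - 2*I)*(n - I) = n^2 - 3*I*n - 2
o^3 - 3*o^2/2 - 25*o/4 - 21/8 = (o - 7/2)*(o + 1/2)*(o + 3/2)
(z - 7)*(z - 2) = z^2 - 9*z + 14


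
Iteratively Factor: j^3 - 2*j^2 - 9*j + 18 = (j + 3)*(j^2 - 5*j + 6) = (j - 3)*(j + 3)*(j - 2)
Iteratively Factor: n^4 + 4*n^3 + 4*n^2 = (n + 2)*(n^3 + 2*n^2) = n*(n + 2)*(n^2 + 2*n) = n*(n + 2)^2*(n)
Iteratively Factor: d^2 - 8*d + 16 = (d - 4)*(d - 4)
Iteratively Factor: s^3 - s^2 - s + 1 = (s - 1)*(s^2 - 1) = (s - 1)^2*(s + 1)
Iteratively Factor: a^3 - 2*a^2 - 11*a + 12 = (a + 3)*(a^2 - 5*a + 4) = (a - 4)*(a + 3)*(a - 1)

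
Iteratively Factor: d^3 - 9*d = (d - 3)*(d^2 + 3*d) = (d - 3)*(d + 3)*(d)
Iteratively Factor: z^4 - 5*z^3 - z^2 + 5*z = (z - 1)*(z^3 - 4*z^2 - 5*z) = z*(z - 1)*(z^2 - 4*z - 5) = z*(z - 1)*(z + 1)*(z - 5)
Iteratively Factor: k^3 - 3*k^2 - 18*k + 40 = (k - 5)*(k^2 + 2*k - 8) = (k - 5)*(k + 4)*(k - 2)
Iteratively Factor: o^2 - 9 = (o + 3)*(o - 3)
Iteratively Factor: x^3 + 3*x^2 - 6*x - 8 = (x + 4)*(x^2 - x - 2) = (x - 2)*(x + 4)*(x + 1)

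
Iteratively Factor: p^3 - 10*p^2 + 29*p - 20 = (p - 5)*(p^2 - 5*p + 4) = (p - 5)*(p - 4)*(p - 1)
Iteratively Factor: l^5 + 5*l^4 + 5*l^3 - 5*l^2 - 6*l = (l + 3)*(l^4 + 2*l^3 - l^2 - 2*l) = (l - 1)*(l + 3)*(l^3 + 3*l^2 + 2*l) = (l - 1)*(l + 1)*(l + 3)*(l^2 + 2*l) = (l - 1)*(l + 1)*(l + 2)*(l + 3)*(l)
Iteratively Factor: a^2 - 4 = (a + 2)*(a - 2)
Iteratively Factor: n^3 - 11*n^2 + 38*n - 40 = (n - 4)*(n^2 - 7*n + 10) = (n - 4)*(n - 2)*(n - 5)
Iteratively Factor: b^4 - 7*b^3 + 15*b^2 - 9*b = (b - 1)*(b^3 - 6*b^2 + 9*b) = (b - 3)*(b - 1)*(b^2 - 3*b) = b*(b - 3)*(b - 1)*(b - 3)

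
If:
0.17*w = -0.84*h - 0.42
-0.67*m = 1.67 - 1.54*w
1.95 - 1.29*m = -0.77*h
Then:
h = -0.81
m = 1.03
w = 1.53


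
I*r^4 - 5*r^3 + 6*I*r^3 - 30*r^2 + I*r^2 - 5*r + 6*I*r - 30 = (r + 6)*(r + I)*(r + 5*I)*(I*r + 1)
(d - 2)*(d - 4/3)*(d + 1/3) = d^3 - 3*d^2 + 14*d/9 + 8/9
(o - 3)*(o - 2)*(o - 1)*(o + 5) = o^4 - o^3 - 19*o^2 + 49*o - 30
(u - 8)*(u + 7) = u^2 - u - 56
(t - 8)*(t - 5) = t^2 - 13*t + 40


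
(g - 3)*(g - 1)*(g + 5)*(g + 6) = g^4 + 7*g^3 - 11*g^2 - 87*g + 90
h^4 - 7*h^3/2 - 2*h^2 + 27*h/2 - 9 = (h - 3)*(h - 3/2)*(h - 1)*(h + 2)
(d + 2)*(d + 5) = d^2 + 7*d + 10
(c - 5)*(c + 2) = c^2 - 3*c - 10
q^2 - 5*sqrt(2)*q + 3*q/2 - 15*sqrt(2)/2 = (q + 3/2)*(q - 5*sqrt(2))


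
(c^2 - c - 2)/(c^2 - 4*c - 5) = (c - 2)/(c - 5)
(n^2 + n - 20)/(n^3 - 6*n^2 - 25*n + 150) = (n - 4)/(n^2 - 11*n + 30)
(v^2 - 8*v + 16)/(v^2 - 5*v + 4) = (v - 4)/(v - 1)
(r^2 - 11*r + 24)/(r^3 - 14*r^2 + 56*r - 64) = (r - 3)/(r^2 - 6*r + 8)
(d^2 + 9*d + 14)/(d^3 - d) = (d^2 + 9*d + 14)/(d^3 - d)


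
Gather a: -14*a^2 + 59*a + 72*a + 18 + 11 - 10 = -14*a^2 + 131*a + 19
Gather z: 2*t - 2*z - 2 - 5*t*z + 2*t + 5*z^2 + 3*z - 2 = 4*t + 5*z^2 + z*(1 - 5*t) - 4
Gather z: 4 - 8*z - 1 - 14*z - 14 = -22*z - 11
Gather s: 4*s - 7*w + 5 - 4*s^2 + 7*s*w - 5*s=-4*s^2 + s*(7*w - 1) - 7*w + 5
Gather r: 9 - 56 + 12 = -35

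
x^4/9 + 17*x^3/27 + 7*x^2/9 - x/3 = x*(x/3 + 1)^2*(x - 1/3)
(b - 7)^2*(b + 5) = b^3 - 9*b^2 - 21*b + 245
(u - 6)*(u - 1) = u^2 - 7*u + 6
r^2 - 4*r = r*(r - 4)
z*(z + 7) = z^2 + 7*z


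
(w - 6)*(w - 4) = w^2 - 10*w + 24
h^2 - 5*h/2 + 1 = (h - 2)*(h - 1/2)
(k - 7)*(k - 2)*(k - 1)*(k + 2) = k^4 - 8*k^3 + 3*k^2 + 32*k - 28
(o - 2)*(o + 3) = o^2 + o - 6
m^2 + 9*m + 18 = (m + 3)*(m + 6)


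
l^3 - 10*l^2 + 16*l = l*(l - 8)*(l - 2)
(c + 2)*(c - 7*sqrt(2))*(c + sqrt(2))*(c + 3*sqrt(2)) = c^4 - 3*sqrt(2)*c^3 + 2*c^3 - 50*c^2 - 6*sqrt(2)*c^2 - 100*c - 42*sqrt(2)*c - 84*sqrt(2)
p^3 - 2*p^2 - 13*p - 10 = (p - 5)*(p + 1)*(p + 2)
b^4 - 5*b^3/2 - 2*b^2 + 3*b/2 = b*(b - 3)*(b - 1/2)*(b + 1)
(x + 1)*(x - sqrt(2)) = x^2 - sqrt(2)*x + x - sqrt(2)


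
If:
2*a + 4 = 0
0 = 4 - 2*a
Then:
No Solution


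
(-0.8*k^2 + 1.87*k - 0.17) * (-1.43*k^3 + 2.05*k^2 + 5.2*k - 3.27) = 1.144*k^5 - 4.3141*k^4 - 0.0834000000000001*k^3 + 11.9915*k^2 - 6.9989*k + 0.5559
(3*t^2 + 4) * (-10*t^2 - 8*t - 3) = -30*t^4 - 24*t^3 - 49*t^2 - 32*t - 12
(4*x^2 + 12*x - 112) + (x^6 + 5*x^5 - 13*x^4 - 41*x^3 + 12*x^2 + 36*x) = x^6 + 5*x^5 - 13*x^4 - 41*x^3 + 16*x^2 + 48*x - 112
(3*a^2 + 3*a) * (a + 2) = 3*a^3 + 9*a^2 + 6*a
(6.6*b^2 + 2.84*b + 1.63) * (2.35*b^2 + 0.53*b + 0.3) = 15.51*b^4 + 10.172*b^3 + 7.3157*b^2 + 1.7159*b + 0.489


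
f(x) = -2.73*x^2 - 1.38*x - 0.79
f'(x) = -5.46*x - 1.38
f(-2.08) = -9.73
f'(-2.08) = 9.98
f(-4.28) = -44.89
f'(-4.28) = 21.99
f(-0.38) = -0.66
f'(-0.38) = 0.69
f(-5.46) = -74.64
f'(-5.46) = 28.43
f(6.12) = -111.49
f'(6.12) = -34.80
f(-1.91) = -8.11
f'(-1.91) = 9.05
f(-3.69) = -32.87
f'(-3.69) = 18.77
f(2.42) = -20.12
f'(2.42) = -14.59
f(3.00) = -29.50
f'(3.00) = -17.76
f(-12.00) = -377.35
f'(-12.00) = 64.14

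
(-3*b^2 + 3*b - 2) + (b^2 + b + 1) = -2*b^2 + 4*b - 1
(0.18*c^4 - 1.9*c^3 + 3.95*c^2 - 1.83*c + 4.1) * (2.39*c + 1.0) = 0.4302*c^5 - 4.361*c^4 + 7.5405*c^3 - 0.4237*c^2 + 7.969*c + 4.1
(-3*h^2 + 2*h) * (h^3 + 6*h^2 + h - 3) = -3*h^5 - 16*h^4 + 9*h^3 + 11*h^2 - 6*h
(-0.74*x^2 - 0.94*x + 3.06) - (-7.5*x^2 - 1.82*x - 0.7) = 6.76*x^2 + 0.88*x + 3.76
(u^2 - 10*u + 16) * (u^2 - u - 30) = u^4 - 11*u^3 - 4*u^2 + 284*u - 480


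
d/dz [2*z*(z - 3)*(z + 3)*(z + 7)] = 8*z^3 + 42*z^2 - 36*z - 126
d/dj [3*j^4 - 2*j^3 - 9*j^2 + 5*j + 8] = 12*j^3 - 6*j^2 - 18*j + 5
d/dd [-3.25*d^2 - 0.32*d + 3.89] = -6.5*d - 0.32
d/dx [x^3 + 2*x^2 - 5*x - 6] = 3*x^2 + 4*x - 5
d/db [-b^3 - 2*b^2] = b*(-3*b - 4)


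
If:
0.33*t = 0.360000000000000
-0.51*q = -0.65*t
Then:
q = 1.39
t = 1.09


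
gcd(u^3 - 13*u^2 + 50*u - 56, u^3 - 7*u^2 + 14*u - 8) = u^2 - 6*u + 8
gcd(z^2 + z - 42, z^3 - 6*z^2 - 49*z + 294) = z^2 + z - 42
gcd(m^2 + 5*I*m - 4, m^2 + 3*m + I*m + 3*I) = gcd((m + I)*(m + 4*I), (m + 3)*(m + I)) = m + I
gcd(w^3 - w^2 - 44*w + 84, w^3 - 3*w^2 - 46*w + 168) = w^2 + w - 42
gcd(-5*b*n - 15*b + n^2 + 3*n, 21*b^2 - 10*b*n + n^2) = 1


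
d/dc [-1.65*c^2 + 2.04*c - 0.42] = 2.04 - 3.3*c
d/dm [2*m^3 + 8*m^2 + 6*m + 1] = 6*m^2 + 16*m + 6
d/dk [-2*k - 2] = -2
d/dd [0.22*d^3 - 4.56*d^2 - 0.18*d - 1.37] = 0.66*d^2 - 9.12*d - 0.18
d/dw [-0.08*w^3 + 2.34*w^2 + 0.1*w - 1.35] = -0.24*w^2 + 4.68*w + 0.1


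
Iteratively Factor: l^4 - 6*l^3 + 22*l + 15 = (l - 3)*(l^3 - 3*l^2 - 9*l - 5) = (l - 3)*(l + 1)*(l^2 - 4*l - 5) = (l - 3)*(l + 1)^2*(l - 5)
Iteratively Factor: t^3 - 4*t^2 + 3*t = (t - 1)*(t^2 - 3*t) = t*(t - 1)*(t - 3)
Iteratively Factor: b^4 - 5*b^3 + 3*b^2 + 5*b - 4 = (b - 1)*(b^3 - 4*b^2 - b + 4) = (b - 1)^2*(b^2 - 3*b - 4) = (b - 4)*(b - 1)^2*(b + 1)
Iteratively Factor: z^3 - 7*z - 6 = (z - 3)*(z^2 + 3*z + 2) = (z - 3)*(z + 1)*(z + 2)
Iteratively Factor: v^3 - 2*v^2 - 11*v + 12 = (v - 1)*(v^2 - v - 12) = (v - 1)*(v + 3)*(v - 4)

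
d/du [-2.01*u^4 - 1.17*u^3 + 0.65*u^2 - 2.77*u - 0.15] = -8.04*u^3 - 3.51*u^2 + 1.3*u - 2.77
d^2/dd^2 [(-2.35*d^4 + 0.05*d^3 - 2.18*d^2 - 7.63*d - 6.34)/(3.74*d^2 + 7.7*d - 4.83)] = (-65.74172*d^6 - 406.0518*d^5 - 581.28378*d^4 + 1318.225524*d^3 - 1437.40032*d^2 - 1915.456326*d - 1650.09992)/(52.313624*d^6 + 323.11356*d^5 + 462.553476*d^4 - 378.03304*d^3 - 597.361842*d^2 + 538.89759*d - 112.678587)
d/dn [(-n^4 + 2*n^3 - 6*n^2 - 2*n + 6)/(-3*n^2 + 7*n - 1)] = (6*n^5 - 27*n^4 + 32*n^3 - 54*n^2 + 48*n - 40)/(9*n^4 - 42*n^3 + 55*n^2 - 14*n + 1)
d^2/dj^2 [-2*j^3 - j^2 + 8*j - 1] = -12*j - 2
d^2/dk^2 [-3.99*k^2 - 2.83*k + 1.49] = -7.98000000000000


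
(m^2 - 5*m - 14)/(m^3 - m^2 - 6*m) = (m - 7)/(m*(m - 3))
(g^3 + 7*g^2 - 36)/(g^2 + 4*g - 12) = g + 3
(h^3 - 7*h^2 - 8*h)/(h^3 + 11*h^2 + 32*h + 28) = h*(h^2 - 7*h - 8)/(h^3 + 11*h^2 + 32*h + 28)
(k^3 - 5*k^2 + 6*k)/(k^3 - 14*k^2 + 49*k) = (k^2 - 5*k + 6)/(k^2 - 14*k + 49)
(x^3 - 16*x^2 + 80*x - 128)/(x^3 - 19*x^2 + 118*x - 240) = (x^2 - 8*x + 16)/(x^2 - 11*x + 30)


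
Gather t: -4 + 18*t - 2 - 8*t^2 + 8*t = -8*t^2 + 26*t - 6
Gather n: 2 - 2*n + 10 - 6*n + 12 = 24 - 8*n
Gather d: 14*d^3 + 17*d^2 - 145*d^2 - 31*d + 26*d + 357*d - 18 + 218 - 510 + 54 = 14*d^3 - 128*d^2 + 352*d - 256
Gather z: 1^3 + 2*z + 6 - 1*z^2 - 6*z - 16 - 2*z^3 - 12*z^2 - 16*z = -2*z^3 - 13*z^2 - 20*z - 9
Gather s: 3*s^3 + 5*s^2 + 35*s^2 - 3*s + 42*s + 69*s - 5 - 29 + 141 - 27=3*s^3 + 40*s^2 + 108*s + 80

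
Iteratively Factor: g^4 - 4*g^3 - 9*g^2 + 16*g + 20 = (g - 5)*(g^3 + g^2 - 4*g - 4) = (g - 5)*(g + 1)*(g^2 - 4) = (g - 5)*(g - 2)*(g + 1)*(g + 2)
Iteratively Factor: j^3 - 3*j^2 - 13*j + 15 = (j - 5)*(j^2 + 2*j - 3) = (j - 5)*(j + 3)*(j - 1)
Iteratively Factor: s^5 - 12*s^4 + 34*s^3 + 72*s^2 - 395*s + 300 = (s - 5)*(s^4 - 7*s^3 - s^2 + 67*s - 60) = (s - 5)*(s - 4)*(s^3 - 3*s^2 - 13*s + 15) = (s - 5)*(s - 4)*(s - 1)*(s^2 - 2*s - 15) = (s - 5)*(s - 4)*(s - 1)*(s + 3)*(s - 5)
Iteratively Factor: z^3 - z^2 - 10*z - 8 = (z + 2)*(z^2 - 3*z - 4) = (z + 1)*(z + 2)*(z - 4)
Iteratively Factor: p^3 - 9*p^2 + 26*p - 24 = (p - 2)*(p^2 - 7*p + 12) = (p - 4)*(p - 2)*(p - 3)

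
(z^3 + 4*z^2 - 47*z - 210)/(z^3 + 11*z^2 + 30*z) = (z - 7)/z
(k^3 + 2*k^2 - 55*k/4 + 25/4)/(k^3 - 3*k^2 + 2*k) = (4*k^3 + 8*k^2 - 55*k + 25)/(4*k*(k^2 - 3*k + 2))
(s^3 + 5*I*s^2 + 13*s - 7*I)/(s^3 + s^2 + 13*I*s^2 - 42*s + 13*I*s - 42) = (s^2 - 2*I*s - 1)/(s^2 + s*(1 + 6*I) + 6*I)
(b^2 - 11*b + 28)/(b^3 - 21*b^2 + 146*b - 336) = (b - 4)/(b^2 - 14*b + 48)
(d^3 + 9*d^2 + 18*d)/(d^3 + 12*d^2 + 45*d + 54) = d/(d + 3)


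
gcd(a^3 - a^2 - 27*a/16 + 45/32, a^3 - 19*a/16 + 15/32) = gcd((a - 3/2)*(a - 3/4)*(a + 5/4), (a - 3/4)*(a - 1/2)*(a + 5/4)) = a^2 + a/2 - 15/16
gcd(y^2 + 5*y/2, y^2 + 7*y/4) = y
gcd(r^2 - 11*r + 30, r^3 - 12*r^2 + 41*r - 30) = r^2 - 11*r + 30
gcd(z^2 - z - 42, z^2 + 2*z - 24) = z + 6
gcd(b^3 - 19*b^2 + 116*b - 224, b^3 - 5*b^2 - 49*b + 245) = b - 7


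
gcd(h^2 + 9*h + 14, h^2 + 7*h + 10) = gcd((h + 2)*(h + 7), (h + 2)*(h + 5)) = h + 2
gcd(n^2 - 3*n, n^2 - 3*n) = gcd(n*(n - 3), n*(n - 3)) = n^2 - 3*n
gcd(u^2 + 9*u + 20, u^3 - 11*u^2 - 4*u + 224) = u + 4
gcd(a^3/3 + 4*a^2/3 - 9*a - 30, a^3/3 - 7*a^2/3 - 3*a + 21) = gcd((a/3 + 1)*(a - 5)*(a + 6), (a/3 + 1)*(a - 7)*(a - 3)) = a + 3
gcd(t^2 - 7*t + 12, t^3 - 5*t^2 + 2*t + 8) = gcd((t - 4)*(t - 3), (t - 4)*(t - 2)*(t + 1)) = t - 4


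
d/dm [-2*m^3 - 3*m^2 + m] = -6*m^2 - 6*m + 1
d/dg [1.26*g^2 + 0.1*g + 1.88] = 2.52*g + 0.1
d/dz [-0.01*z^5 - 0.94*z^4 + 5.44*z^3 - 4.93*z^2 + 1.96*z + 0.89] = -0.05*z^4 - 3.76*z^3 + 16.32*z^2 - 9.86*z + 1.96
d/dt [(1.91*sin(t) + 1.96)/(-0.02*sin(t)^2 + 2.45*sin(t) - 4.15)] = (0.0382*sin(t)^2 + 0.0784000000000002*sin(t) - 12.7285)*cos(t)/(0.0004*sin(t)^4 - 0.098*sin(t)^3 + 6.1685*sin(t)^2 - 20.335*sin(t) + 17.2225)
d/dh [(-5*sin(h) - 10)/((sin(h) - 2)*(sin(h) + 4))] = 5*(sin(h)^2 + 4*sin(h) + 12)*cos(h)/((sin(h) - 2)^2*(sin(h) + 4)^2)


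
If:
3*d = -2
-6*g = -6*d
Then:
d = -2/3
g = -2/3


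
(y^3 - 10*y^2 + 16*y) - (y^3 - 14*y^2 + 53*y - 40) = 4*y^2 - 37*y + 40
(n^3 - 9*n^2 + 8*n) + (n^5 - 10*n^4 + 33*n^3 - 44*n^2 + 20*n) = n^5 - 10*n^4 + 34*n^3 - 53*n^2 + 28*n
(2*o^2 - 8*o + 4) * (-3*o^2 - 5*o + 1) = -6*o^4 + 14*o^3 + 30*o^2 - 28*o + 4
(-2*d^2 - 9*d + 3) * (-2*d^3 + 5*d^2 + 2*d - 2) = 4*d^5 + 8*d^4 - 55*d^3 + d^2 + 24*d - 6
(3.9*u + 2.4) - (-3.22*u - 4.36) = 7.12*u + 6.76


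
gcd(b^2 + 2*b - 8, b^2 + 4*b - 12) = b - 2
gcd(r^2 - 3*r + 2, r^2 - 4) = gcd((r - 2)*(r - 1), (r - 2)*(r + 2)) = r - 2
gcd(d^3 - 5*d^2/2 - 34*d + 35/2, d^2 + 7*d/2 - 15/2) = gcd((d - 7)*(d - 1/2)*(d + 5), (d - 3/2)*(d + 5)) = d + 5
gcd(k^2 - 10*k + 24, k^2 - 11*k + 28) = k - 4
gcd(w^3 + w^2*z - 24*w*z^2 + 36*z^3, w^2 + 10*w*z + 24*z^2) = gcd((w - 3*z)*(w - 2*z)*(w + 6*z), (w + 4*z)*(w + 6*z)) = w + 6*z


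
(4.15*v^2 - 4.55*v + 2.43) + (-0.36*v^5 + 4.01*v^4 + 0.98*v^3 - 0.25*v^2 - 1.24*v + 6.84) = -0.36*v^5 + 4.01*v^4 + 0.98*v^3 + 3.9*v^2 - 5.79*v + 9.27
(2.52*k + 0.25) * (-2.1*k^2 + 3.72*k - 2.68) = -5.292*k^3 + 8.8494*k^2 - 5.8236*k - 0.67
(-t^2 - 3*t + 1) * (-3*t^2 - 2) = 3*t^4 + 9*t^3 - t^2 + 6*t - 2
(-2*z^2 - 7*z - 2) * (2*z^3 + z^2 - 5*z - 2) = -4*z^5 - 16*z^4 - z^3 + 37*z^2 + 24*z + 4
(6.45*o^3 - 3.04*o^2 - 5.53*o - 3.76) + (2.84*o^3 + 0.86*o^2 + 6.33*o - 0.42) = 9.29*o^3 - 2.18*o^2 + 0.8*o - 4.18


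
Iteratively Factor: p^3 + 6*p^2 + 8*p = (p + 2)*(p^2 + 4*p) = p*(p + 2)*(p + 4)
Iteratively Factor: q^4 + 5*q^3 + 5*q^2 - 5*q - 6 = (q - 1)*(q^3 + 6*q^2 + 11*q + 6) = (q - 1)*(q + 1)*(q^2 + 5*q + 6) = (q - 1)*(q + 1)*(q + 3)*(q + 2)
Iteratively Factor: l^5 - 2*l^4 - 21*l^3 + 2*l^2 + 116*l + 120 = (l - 3)*(l^4 + l^3 - 18*l^2 - 52*l - 40) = (l - 3)*(l + 2)*(l^3 - l^2 - 16*l - 20) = (l - 3)*(l + 2)^2*(l^2 - 3*l - 10) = (l - 5)*(l - 3)*(l + 2)^2*(l + 2)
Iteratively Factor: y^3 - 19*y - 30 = (y + 2)*(y^2 - 2*y - 15) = (y - 5)*(y + 2)*(y + 3)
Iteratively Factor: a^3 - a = (a + 1)*(a^2 - a) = (a - 1)*(a + 1)*(a)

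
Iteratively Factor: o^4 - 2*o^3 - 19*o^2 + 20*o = (o - 5)*(o^3 + 3*o^2 - 4*o) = o*(o - 5)*(o^2 + 3*o - 4) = o*(o - 5)*(o + 4)*(o - 1)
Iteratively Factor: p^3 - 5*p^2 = (p)*(p^2 - 5*p) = p*(p - 5)*(p)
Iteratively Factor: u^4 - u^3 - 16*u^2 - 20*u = (u + 2)*(u^3 - 3*u^2 - 10*u) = u*(u + 2)*(u^2 - 3*u - 10) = u*(u + 2)^2*(u - 5)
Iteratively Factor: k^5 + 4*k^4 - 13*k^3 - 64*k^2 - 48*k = (k + 3)*(k^4 + k^3 - 16*k^2 - 16*k) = (k - 4)*(k + 3)*(k^3 + 5*k^2 + 4*k) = (k - 4)*(k + 3)*(k + 4)*(k^2 + k) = k*(k - 4)*(k + 3)*(k + 4)*(k + 1)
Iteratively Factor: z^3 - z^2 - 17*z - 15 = (z + 1)*(z^2 - 2*z - 15) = (z + 1)*(z + 3)*(z - 5)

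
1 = 1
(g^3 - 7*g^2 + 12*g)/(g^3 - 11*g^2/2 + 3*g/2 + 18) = 2*g/(2*g + 3)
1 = 1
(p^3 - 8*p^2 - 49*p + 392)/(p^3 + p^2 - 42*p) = (p^2 - 15*p + 56)/(p*(p - 6))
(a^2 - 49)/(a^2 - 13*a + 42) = (a + 7)/(a - 6)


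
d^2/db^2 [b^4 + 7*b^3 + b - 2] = 6*b*(2*b + 7)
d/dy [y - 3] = 1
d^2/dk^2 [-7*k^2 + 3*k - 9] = -14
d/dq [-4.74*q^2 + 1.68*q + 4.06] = 1.68 - 9.48*q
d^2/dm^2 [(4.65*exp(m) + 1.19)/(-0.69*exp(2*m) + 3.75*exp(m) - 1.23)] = (-2.213865*exp(4*m) - 14.298111*exp(3*m) + 32.916105*exp(2*m) - 34.142688*exp(m) - 12.52386)*exp(m)/(0.328509*exp(6*m) - 5.356125*exp(5*m) + 30.866184*exp(4*m) - 71.830125*exp(3*m) + 55.022328*exp(2*m) - 17.020125*exp(m) + 1.860867)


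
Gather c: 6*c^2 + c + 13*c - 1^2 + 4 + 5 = 6*c^2 + 14*c + 8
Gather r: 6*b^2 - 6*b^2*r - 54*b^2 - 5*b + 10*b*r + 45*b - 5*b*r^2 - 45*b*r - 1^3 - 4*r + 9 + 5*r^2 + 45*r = -48*b^2 + 40*b + r^2*(5 - 5*b) + r*(-6*b^2 - 35*b + 41) + 8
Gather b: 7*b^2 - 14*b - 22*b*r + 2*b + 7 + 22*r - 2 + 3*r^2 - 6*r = 7*b^2 + b*(-22*r - 12) + 3*r^2 + 16*r + 5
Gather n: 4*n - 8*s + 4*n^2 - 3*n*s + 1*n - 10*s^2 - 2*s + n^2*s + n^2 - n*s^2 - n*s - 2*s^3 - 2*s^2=n^2*(s + 5) + n*(-s^2 - 4*s + 5) - 2*s^3 - 12*s^2 - 10*s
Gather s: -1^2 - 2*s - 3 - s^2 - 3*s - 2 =-s^2 - 5*s - 6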